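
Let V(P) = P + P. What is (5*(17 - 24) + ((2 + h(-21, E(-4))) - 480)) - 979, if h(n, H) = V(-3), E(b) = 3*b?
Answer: -1498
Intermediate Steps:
V(P) = 2*P
h(n, H) = -6 (h(n, H) = 2*(-3) = -6)
(5*(17 - 24) + ((2 + h(-21, E(-4))) - 480)) - 979 = (5*(17 - 24) + ((2 - 6) - 480)) - 979 = (5*(-7) + (-4 - 480)) - 979 = (-35 - 484) - 979 = -519 - 979 = -1498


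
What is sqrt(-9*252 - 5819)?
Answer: I*sqrt(8087) ≈ 89.928*I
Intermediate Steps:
sqrt(-9*252 - 5819) = sqrt(-2268 - 5819) = sqrt(-8087) = I*sqrt(8087)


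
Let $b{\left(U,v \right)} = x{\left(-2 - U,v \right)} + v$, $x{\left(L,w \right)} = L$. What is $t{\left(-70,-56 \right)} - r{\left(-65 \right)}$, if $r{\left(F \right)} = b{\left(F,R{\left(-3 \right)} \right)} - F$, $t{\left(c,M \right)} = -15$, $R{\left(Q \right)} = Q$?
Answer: $-140$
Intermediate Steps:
$b{\left(U,v \right)} = -2 + v - U$ ($b{\left(U,v \right)} = \left(-2 - U\right) + v = -2 + v - U$)
$r{\left(F \right)} = -5 - 2 F$ ($r{\left(F \right)} = \left(-2 - 3 - F\right) - F = \left(-5 - F\right) - F = -5 - 2 F$)
$t{\left(-70,-56 \right)} - r{\left(-65 \right)} = -15 - \left(-5 - -130\right) = -15 - \left(-5 + 130\right) = -15 - 125 = -140$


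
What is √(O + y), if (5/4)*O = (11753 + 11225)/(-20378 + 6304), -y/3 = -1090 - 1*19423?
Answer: √76182694260415/35185 ≈ 248.07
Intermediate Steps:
y = 61539 (y = -3*(-1090 - 1*19423) = -3*(-1090 - 19423) = -3*(-20513) = 61539)
O = -45956/35185 (O = 4*((11753 + 11225)/(-20378 + 6304))/5 = 4*(22978/(-14074))/5 = 4*(22978*(-1/14074))/5 = (⅘)*(-11489/7037) = -45956/35185 ≈ -1.3061)
√(O + y) = √(-45956/35185 + 61539) = √(2165203759/35185) = √76182694260415/35185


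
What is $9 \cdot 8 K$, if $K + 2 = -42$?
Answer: $-3168$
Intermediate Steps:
$K = -44$ ($K = -2 - 42 = -44$)
$9 \cdot 8 K = 9 \cdot 8 \left(-44\right) = 72 \left(-44\right) = -3168$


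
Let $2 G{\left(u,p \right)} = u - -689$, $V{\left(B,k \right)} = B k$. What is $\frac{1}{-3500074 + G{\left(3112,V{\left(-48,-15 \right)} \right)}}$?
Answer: $- \frac{2}{6996347} \approx -2.8586 \cdot 10^{-7}$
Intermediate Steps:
$G{\left(u,p \right)} = \frac{689}{2} + \frac{u}{2}$ ($G{\left(u,p \right)} = \frac{u - -689}{2} = \frac{u + 689}{2} = \frac{689 + u}{2} = \frac{689}{2} + \frac{u}{2}$)
$\frac{1}{-3500074 + G{\left(3112,V{\left(-48,-15 \right)} \right)}} = \frac{1}{-3500074 + \left(\frac{689}{2} + \frac{1}{2} \cdot 3112\right)} = \frac{1}{-3500074 + \left(\frac{689}{2} + 1556\right)} = \frac{1}{-3500074 + \frac{3801}{2}} = \frac{1}{- \frac{6996347}{2}} = - \frac{2}{6996347}$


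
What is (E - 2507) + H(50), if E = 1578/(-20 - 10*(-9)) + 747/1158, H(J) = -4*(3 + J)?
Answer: -36420421/13510 ≈ -2695.8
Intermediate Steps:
H(J) = -12 - 4*J
E = 313269/13510 (E = 1578/(-20 + 90) + 747*(1/1158) = 1578/70 + 249/386 = 1578*(1/70) + 249/386 = 789/35 + 249/386 = 313269/13510 ≈ 23.188)
(E - 2507) + H(50) = (313269/13510 - 2507) + (-12 - 4*50) = -33556301/13510 + (-12 - 200) = -33556301/13510 - 212 = -36420421/13510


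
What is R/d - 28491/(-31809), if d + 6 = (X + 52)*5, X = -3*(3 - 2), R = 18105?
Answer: 194237098/2534117 ≈ 76.649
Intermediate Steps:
X = -3 (X = -3*1 = -3)
d = 239 (d = -6 + (-3 + 52)*5 = -6 + 49*5 = -6 + 245 = 239)
R/d - 28491/(-31809) = 18105/239 - 28491/(-31809) = 18105*(1/239) - 28491*(-1/31809) = 18105/239 + 9497/10603 = 194237098/2534117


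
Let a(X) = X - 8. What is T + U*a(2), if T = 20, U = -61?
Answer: 386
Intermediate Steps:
a(X) = -8 + X
T + U*a(2) = 20 - 61*(-8 + 2) = 20 - 61*(-6) = 20 + 366 = 386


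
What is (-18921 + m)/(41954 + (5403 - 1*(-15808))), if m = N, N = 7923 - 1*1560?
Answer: -4186/21055 ≈ -0.19881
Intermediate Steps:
N = 6363 (N = 7923 - 1560 = 6363)
m = 6363
(-18921 + m)/(41954 + (5403 - 1*(-15808))) = (-18921 + 6363)/(41954 + (5403 - 1*(-15808))) = -12558/(41954 + (5403 + 15808)) = -12558/(41954 + 21211) = -12558/63165 = -12558*1/63165 = -4186/21055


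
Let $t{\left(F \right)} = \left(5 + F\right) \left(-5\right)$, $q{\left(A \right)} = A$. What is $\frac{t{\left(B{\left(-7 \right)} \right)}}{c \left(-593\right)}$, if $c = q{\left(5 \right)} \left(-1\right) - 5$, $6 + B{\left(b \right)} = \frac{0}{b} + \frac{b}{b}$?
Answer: $0$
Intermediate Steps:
$B{\left(b \right)} = -5$ ($B{\left(b \right)} = -6 + \left(\frac{0}{b} + \frac{b}{b}\right) = -6 + \left(0 + 1\right) = -6 + 1 = -5$)
$c = -10$ ($c = 5 \left(-1\right) - 5 = -5 - 5 = -10$)
$t{\left(F \right)} = -25 - 5 F$
$\frac{t{\left(B{\left(-7 \right)} \right)}}{c \left(-593\right)} = \frac{-25 - -25}{\left(-10\right) \left(-593\right)} = \frac{-25 + 25}{5930} = 0 \cdot \frac{1}{5930} = 0$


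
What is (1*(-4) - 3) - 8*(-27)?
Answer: 209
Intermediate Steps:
(1*(-4) - 3) - 8*(-27) = (-4 - 3) + 216 = -7 + 216 = 209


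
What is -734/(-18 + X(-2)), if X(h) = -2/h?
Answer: 734/17 ≈ 43.176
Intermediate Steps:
-734/(-18 + X(-2)) = -734/(-18 - 2/(-2)) = -734/(-18 - 2*(-½)) = -734/(-18 + 1) = -734/(-17) = -734*(-1/17) = 734/17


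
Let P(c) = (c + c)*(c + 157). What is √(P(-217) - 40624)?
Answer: 2*I*√3646 ≈ 120.76*I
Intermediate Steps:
P(c) = 2*c*(157 + c) (P(c) = (2*c)*(157 + c) = 2*c*(157 + c))
√(P(-217) - 40624) = √(2*(-217)*(157 - 217) - 40624) = √(2*(-217)*(-60) - 40624) = √(26040 - 40624) = √(-14584) = 2*I*√3646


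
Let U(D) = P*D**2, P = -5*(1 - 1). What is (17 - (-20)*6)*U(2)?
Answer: 0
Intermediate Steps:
P = 0 (P = -5*0 = 0)
U(D) = 0 (U(D) = 0*D**2 = 0)
(17 - (-20)*6)*U(2) = (17 - (-20)*6)*0 = (17 - 1*(-120))*0 = (17 + 120)*0 = 137*0 = 0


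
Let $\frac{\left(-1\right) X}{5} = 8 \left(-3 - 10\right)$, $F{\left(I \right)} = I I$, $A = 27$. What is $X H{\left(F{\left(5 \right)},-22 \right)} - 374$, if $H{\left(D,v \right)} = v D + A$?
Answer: $-272334$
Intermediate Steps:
$F{\left(I \right)} = I^{2}$
$H{\left(D,v \right)} = 27 + D v$ ($H{\left(D,v \right)} = v D + 27 = D v + 27 = 27 + D v$)
$X = 520$ ($X = - 5 \cdot 8 \left(-3 - 10\right) = - 5 \cdot 8 \left(-13\right) = \left(-5\right) \left(-104\right) = 520$)
$X H{\left(F{\left(5 \right)},-22 \right)} - 374 = 520 \left(27 + 5^{2} \left(-22\right)\right) - 374 = 520 \left(27 + 25 \left(-22\right)\right) - 374 = 520 \left(27 - 550\right) - 374 = 520 \left(-523\right) - 374 = -271960 - 374 = -272334$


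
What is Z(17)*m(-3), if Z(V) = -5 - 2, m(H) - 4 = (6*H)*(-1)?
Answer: -154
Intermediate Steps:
m(H) = 4 - 6*H (m(H) = 4 + (6*H)*(-1) = 4 - 6*H)
Z(V) = -7
Z(17)*m(-3) = -7*(4 - 6*(-3)) = -7*(4 + 18) = -7*22 = -154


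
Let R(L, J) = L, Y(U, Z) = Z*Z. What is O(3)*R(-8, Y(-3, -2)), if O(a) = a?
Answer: -24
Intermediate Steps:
Y(U, Z) = Z**2
O(3)*R(-8, Y(-3, -2)) = 3*(-8) = -24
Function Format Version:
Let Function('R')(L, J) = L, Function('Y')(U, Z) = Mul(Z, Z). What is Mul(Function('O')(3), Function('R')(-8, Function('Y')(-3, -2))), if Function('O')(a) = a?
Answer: -24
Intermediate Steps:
Function('Y')(U, Z) = Pow(Z, 2)
Mul(Function('O')(3), Function('R')(-8, Function('Y')(-3, -2))) = Mul(3, -8) = -24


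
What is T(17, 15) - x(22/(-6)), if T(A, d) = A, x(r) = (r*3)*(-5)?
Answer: -38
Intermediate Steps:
x(r) = -15*r (x(r) = (3*r)*(-5) = -15*r)
T(17, 15) - x(22/(-6)) = 17 - (-15)*22/(-6) = 17 - (-15)*22*(-1/6) = 17 - (-15)*(-11)/3 = 17 - 1*55 = 17 - 55 = -38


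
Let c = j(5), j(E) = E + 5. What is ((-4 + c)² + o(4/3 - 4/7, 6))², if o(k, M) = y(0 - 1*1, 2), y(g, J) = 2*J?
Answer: 1600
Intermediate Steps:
j(E) = 5 + E
c = 10 (c = 5 + 5 = 10)
o(k, M) = 4 (o(k, M) = 2*2 = 4)
((-4 + c)² + o(4/3 - 4/7, 6))² = ((-4 + 10)² + 4)² = (6² + 4)² = (36 + 4)² = 40² = 1600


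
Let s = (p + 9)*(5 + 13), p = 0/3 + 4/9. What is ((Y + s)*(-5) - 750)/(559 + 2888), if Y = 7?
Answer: -545/1149 ≈ -0.47433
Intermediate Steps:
p = 4/9 (p = 0*(⅓) + 4*(⅑) = 0 + 4/9 = 4/9 ≈ 0.44444)
s = 170 (s = (4/9 + 9)*(5 + 13) = (85/9)*18 = 170)
((Y + s)*(-5) - 750)/(559 + 2888) = ((7 + 170)*(-5) - 750)/(559 + 2888) = (177*(-5) - 750)/3447 = (-885 - 750)*(1/3447) = -1635*1/3447 = -545/1149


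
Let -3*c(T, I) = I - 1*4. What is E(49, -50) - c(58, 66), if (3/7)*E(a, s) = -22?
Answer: -92/3 ≈ -30.667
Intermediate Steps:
E(a, s) = -154/3 (E(a, s) = (7/3)*(-22) = -154/3)
c(T, I) = 4/3 - I/3 (c(T, I) = -(I - 1*4)/3 = -(I - 4)/3 = -(-4 + I)/3 = 4/3 - I/3)
E(49, -50) - c(58, 66) = -154/3 - (4/3 - 1/3*66) = -154/3 - (4/3 - 22) = -154/3 - 1*(-62/3) = -154/3 + 62/3 = -92/3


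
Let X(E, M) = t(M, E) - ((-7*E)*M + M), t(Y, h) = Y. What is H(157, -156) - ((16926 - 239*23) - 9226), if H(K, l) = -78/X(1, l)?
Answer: -30841/14 ≈ -2202.9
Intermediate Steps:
X(E, M) = 7*E*M (X(E, M) = M - ((-7*E)*M + M) = M - (-7*E*M + M) = M - (M - 7*E*M) = M + (-M + 7*E*M) = 7*E*M)
H(K, l) = -78/(7*l) (H(K, l) = -78*1/(7*l) = -78/(7*l))
H(157, -156) - ((16926 - 239*23) - 9226) = -78/7/(-156) - ((16926 - 239*23) - 9226) = -78/7*(-1/156) - ((16926 - 5497) - 9226) = 1/14 - (11429 - 9226) = 1/14 - 1*2203 = 1/14 - 2203 = -30841/14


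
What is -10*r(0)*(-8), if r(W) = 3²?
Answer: 720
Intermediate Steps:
r(W) = 9
-10*r(0)*(-8) = -10*9*(-8) = -90*(-8) = 720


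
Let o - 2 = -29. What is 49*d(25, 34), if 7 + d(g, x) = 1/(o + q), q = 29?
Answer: -637/2 ≈ -318.50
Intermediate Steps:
o = -27 (o = 2 - 29 = -27)
d(g, x) = -13/2 (d(g, x) = -7 + 1/(-27 + 29) = -7 + 1/2 = -13/2)
49*d(25, 34) = 49*(-13/2) = -637/2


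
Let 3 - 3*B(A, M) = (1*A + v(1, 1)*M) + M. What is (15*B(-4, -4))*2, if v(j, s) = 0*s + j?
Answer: 150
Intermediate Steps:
v(j, s) = j (v(j, s) = 0 + j = j)
B(A, M) = 1 - 2*M/3 - A/3 (B(A, M) = 1 - ((1*A + 1*M) + M)/3 = 1 - ((A + M) + M)/3 = 1 - (A + 2*M)/3 = 1 + (-2*M/3 - A/3) = 1 - 2*M/3 - A/3)
(15*B(-4, -4))*2 = (15*(1 - ⅔*(-4) - ⅓*(-4)))*2 = (15*(1 + 8/3 + 4/3))*2 = (15*5)*2 = 75*2 = 150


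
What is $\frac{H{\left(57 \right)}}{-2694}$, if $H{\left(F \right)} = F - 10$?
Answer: $- \frac{47}{2694} \approx -0.017446$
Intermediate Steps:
$H{\left(F \right)} = -10 + F$ ($H{\left(F \right)} = F - 10 = -10 + F$)
$\frac{H{\left(57 \right)}}{-2694} = \frac{-10 + 57}{-2694} = 47 \left(- \frac{1}{2694}\right) = - \frac{47}{2694}$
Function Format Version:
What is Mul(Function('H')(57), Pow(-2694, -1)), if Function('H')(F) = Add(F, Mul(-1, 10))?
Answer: Rational(-47, 2694) ≈ -0.017446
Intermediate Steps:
Function('H')(F) = Add(-10, F) (Function('H')(F) = Add(F, -10) = Add(-10, F))
Mul(Function('H')(57), Pow(-2694, -1)) = Mul(Add(-10, 57), Pow(-2694, -1)) = Mul(47, Rational(-1, 2694)) = Rational(-47, 2694)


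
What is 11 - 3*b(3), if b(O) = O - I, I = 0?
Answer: 2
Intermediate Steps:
b(O) = O (b(O) = O - 1*0 = O + 0 = O)
11 - 3*b(3) = 11 - 3*3 = 11 - 9 = 2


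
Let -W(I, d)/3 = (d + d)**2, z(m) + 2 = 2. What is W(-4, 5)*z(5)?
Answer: 0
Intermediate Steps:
z(m) = 0 (z(m) = -2 + 2 = 0)
W(I, d) = -12*d**2 (W(I, d) = -3*(d + d)**2 = -3*4*d**2 = -12*d**2)
W(-4, 5)*z(5) = -12*5**2*0 = -12*25*0 = -300*0 = 0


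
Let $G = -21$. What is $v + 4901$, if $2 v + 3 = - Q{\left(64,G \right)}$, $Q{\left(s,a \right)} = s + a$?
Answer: $4878$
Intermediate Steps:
$Q{\left(s,a \right)} = a + s$
$v = -23$ ($v = - \frac{3}{2} + \frac{\left(-1\right) \left(-21 + 64\right)}{2} = - \frac{3}{2} + \frac{\left(-1\right) 43}{2} = - \frac{3}{2} + \frac{1}{2} \left(-43\right) = - \frac{3}{2} - \frac{43}{2} = -23$)
$v + 4901 = -23 + 4901 = 4878$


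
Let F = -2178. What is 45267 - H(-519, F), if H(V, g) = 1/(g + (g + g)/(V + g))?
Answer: 88568055089/1956570 ≈ 45267.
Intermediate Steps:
H(V, g) = 1/(g + 2*g/(V + g)) (H(V, g) = 1/(g + (2*g)/(V + g)) = 1/(g + 2*g/(V + g)))
45267 - H(-519, F) = 45267 - (-519 - 2178)/((-2178)*(2 - 519 - 2178)) = 45267 - (-1)*(-2697)/(2178*(-2695)) = 45267 - (-1)*(-1)*(-2697)/(2178*2695) = 45267 - 1*(-899/1956570) = 45267 + 899/1956570 = 88568055089/1956570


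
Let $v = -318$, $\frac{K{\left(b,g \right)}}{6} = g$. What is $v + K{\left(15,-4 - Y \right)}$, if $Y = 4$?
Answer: $-366$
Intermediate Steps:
$K{\left(b,g \right)} = 6 g$
$v + K{\left(15,-4 - Y \right)} = -318 + 6 \left(-4 - 4\right) = -318 + 6 \left(-8\right) = -318 - 48 = -366$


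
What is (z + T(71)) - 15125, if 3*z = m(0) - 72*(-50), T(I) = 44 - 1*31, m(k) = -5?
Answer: -41741/3 ≈ -13914.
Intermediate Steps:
T(I) = 13 (T(I) = 44 - 31 = 13)
z = 3595/3 (z = (-5 - 72*(-50))/3 = (-5 + 3600)/3 = (⅓)*3595 = 3595/3 ≈ 1198.3)
(z + T(71)) - 15125 = (3595/3 + 13) - 15125 = 3634/3 - 15125 = -41741/3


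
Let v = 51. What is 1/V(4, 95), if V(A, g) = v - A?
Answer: 1/47 ≈ 0.021277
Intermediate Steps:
V(A, g) = 51 - A
1/V(4, 95) = 1/(51 - 1*4) = 1/(51 - 4) = 1/47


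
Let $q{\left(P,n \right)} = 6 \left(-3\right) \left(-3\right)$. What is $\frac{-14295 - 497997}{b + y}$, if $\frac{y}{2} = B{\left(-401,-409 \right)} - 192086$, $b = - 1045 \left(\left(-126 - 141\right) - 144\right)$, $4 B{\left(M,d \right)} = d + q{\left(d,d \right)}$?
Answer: $- \frac{341528}{30097} \approx -11.348$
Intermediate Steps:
$q{\left(P,n \right)} = 54$ ($q{\left(P,n \right)} = \left(-18\right) \left(-3\right) = 54$)
$B{\left(M,d \right)} = \frac{27}{2} + \frac{d}{4}$ ($B{\left(M,d \right)} = \frac{d + 54}{4} = \frac{54 + d}{4} = \frac{27}{2} + \frac{d}{4}$)
$b = 429495$ ($b = - 1045 \left(-267 - 144\right) = \left(-1045\right) \left(-411\right) = 429495$)
$y = - \frac{768699}{2}$ ($y = 2 \left(\left(\frac{27}{2} + \frac{1}{4} \left(-409\right)\right) - 192086\right) = 2 \left(\left(\frac{27}{2} - \frac{409}{4}\right) - 192086\right) = 2 \left(- \frac{355}{4} - 192086\right) = 2 \left(- \frac{768699}{4}\right) = - \frac{768699}{2} \approx -3.8435 \cdot 10^{5}$)
$\frac{-14295 - 497997}{b + y} = \frac{-14295 - 497997}{429495 - \frac{768699}{2}} = - \frac{512292}{\frac{90291}{2}} = \left(-512292\right) \frac{2}{90291} = - \frac{341528}{30097}$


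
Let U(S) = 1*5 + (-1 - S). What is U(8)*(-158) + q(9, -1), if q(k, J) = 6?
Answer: 638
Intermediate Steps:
U(S) = 4 - S (U(S) = 5 + (-1 - S) = 4 - S)
U(8)*(-158) + q(9, -1) = (4 - 1*8)*(-158) + 6 = (4 - 8)*(-158) + 6 = -4*(-158) + 6 = 632 + 6 = 638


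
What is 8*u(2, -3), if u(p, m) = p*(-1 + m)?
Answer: -64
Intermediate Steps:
8*u(2, -3) = 8*(2*(-1 - 3)) = 8*(2*(-4)) = 8*(-8) = -64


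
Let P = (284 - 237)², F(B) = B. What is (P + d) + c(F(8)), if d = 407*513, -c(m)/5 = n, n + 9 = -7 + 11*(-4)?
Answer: 211300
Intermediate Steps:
n = -60 (n = -9 + (-7 + 11*(-4)) = -9 + (-7 - 44) = -9 - 51 = -60)
c(m) = 300 (c(m) = -5*(-60) = 300)
d = 208791
P = 2209 (P = 47² = 2209)
(P + d) + c(F(8)) = (2209 + 208791) + 300 = 211000 + 300 = 211300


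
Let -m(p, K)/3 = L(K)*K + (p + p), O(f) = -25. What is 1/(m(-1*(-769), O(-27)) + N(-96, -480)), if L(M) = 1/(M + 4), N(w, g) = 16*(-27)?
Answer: -7/35347 ≈ -0.00019804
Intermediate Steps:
N(w, g) = -432
L(M) = 1/(4 + M)
m(p, K) = -6*p - 3*K/(4 + K) (m(p, K) = -3*(K/(4 + K) + (p + p)) = -3*(K/(4 + K) + 2*p) = -3*(2*p + K/(4 + K)) = -6*p - 3*K/(4 + K))
1/(m(-1*(-769), O(-27)) + N(-96, -480)) = 1/(3*(-1*(-25) - 2*(-1*(-769))*(4 - 25))/(4 - 25) - 432) = 1/(3*(25 - 2*769*(-21))/(-21) - 432) = 1/(3*(-1/21)*(25 + 32298) - 432) = 1/(3*(-1/21)*32323 - 432) = 1/(-32323/7 - 432) = 1/(-35347/7) = -7/35347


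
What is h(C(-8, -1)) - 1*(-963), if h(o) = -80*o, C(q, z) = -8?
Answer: 1603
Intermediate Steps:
h(C(-8, -1)) - 1*(-963) = -80*(-8) - 1*(-963) = 640 + 963 = 1603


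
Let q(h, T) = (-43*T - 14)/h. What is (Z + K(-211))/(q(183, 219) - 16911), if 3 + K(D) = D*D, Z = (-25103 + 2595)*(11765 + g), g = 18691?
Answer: 62719510395/1552072 ≈ 40410.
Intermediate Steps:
Z = -685503648 (Z = (-25103 + 2595)*(11765 + 18691) = -22508*30456 = -685503648)
q(h, T) = (-14 - 43*T)/h
K(D) = -3 + D² (K(D) = -3 + D*D = -3 + D²)
(Z + K(-211))/(q(183, 219) - 16911) = (-685503648 + (-3 + (-211)²))/((-14 - 43*219)/183 - 16911) = (-685503648 + (-3 + 44521))/((-14 - 9417)/183 - 16911) = (-685503648 + 44518)/((1/183)*(-9431) - 16911) = -685459130/(-9431/183 - 16911) = -685459130/(-3104144/183) = -685459130*(-183/3104144) = 62719510395/1552072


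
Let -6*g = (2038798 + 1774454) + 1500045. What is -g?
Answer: 1771099/2 ≈ 8.8555e+5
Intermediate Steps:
g = -1771099/2 (g = -((2038798 + 1774454) + 1500045)/6 = -(3813252 + 1500045)/6 = -⅙*5313297 = -1771099/2 ≈ -8.8555e+5)
-g = -1*(-1771099/2) = 1771099/2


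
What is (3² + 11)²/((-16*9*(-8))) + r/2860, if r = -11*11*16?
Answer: -1543/4680 ≈ -0.32970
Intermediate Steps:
r = -1936 (r = -121*16 = -1936)
(3² + 11)²/((-16*9*(-8))) + r/2860 = (3² + 11)²/((-16*9*(-8))) - 1936/2860 = (9 + 11)²/((-144*(-8))) - 1936*1/2860 = 20²/1152 - 44/65 = 400*(1/1152) - 44/65 = 25/72 - 44/65 = -1543/4680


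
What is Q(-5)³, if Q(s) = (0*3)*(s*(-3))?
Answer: 0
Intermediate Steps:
Q(s) = 0 (Q(s) = 0*(-3*s) = 0)
Q(-5)³ = 0³ = 0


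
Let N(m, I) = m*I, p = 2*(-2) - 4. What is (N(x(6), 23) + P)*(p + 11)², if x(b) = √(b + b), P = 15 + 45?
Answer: 540 + 414*√3 ≈ 1257.1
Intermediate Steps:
P = 60
p = -8 (p = -4 - 4 = -8)
x(b) = √2*√b (x(b) = √(2*b) = √2*√b)
N(m, I) = I*m
(N(x(6), 23) + P)*(p + 11)² = (23*(√2*√6) + 60)*(-8 + 11)² = (23*(2*√3) + 60)*3² = (46*√3 + 60)*9 = (60 + 46*√3)*9 = 540 + 414*√3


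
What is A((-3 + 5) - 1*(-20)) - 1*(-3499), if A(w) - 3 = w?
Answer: 3524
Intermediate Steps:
A(w) = 3 + w
A((-3 + 5) - 1*(-20)) - 1*(-3499) = (3 + ((-3 + 5) - 1*(-20))) - 1*(-3499) = (3 + (2 + 20)) + 3499 = (3 + 22) + 3499 = 25 + 3499 = 3524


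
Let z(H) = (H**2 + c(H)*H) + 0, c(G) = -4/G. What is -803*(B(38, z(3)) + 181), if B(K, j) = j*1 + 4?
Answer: -152570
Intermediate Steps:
z(H) = -4 + H**2 (z(H) = (H**2 + (-4/H)*H) + 0 = (H**2 - 4) + 0 = (-4 + H**2) + 0 = -4 + H**2)
B(K, j) = 4 + j (B(K, j) = j + 4 = 4 + j)
-803*(B(38, z(3)) + 181) = -803*((4 + (-4 + 3**2)) + 181) = -803*((4 + (-4 + 9)) + 181) = -803*((4 + 5) + 181) = -803*(9 + 181) = -803*190 = -152570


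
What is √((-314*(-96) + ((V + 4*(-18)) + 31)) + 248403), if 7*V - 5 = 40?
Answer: 83*√1981/7 ≈ 527.74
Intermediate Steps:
V = 45/7 (V = 5/7 + (⅐)*40 = 5/7 + 40/7 = 45/7 ≈ 6.4286)
√((-314*(-96) + ((V + 4*(-18)) + 31)) + 248403) = √((-314*(-96) + ((45/7 + 4*(-18)) + 31)) + 248403) = √((30144 + ((45/7 - 72) + 31)) + 248403) = √((30144 + (-459/7 + 31)) + 248403) = √((30144 - 242/7) + 248403) = √(210766/7 + 248403) = √(1949587/7) = 83*√1981/7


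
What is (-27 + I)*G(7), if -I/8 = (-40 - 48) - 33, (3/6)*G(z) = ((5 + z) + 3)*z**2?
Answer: 1383270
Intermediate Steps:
G(z) = 2*z**2*(8 + z) (G(z) = 2*(((5 + z) + 3)*z**2) = 2*((8 + z)*z**2) = 2*(z**2*(8 + z)) = 2*z**2*(8 + z))
I = 968 (I = -8*((-40 - 48) - 33) = -8*(-88 - 33) = -8*(-121) = 968)
(-27 + I)*G(7) = (-27 + 968)*(2*7**2*(8 + 7)) = 941*(2*49*15) = 941*1470 = 1383270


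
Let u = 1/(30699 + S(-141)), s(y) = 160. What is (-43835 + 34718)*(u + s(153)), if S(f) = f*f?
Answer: -8198007413/5620 ≈ -1.4587e+6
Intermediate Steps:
S(f) = f²
u = 1/50580 (u = 1/(30699 + (-141)²) = 1/(30699 + 19881) = 1/50580 ≈ 1.9771e-5)
(-43835 + 34718)*(u + s(153)) = (-43835 + 34718)*(1/50580 + 160) = -9117*8092801/50580 = -8198007413/5620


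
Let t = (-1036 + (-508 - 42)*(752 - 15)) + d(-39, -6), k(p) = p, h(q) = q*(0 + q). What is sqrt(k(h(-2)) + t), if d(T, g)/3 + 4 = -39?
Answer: I*sqrt(406511) ≈ 637.58*I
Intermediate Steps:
h(q) = q**2 (h(q) = q*q = q**2)
d(T, g) = -129 (d(T, g) = -12 + 3*(-39) = -12 - 117 = -129)
t = -406515 (t = (-1036 + (-508 - 42)*(752 - 15)) - 129 = (-1036 - 550*737) - 129 = (-1036 - 405350) - 129 = -406386 - 129 = -406515)
sqrt(k(h(-2)) + t) = sqrt((-2)**2 - 406515) = sqrt(4 - 406515) = sqrt(-406511) = I*sqrt(406511)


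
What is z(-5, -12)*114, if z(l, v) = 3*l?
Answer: -1710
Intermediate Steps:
z(-5, -12)*114 = (3*(-5))*114 = -15*114 = -1710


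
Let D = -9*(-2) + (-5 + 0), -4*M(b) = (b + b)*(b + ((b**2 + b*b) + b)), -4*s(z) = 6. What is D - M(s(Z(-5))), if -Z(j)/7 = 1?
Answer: 95/8 ≈ 11.875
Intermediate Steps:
Z(j) = -7 (Z(j) = -7*1 = -7)
s(z) = -3/2 (s(z) = -1/4*6 = -3/2)
M(b) = -b*(2*b + 2*b**2)/2 (M(b) = -(b + b)*(b + ((b**2 + b*b) + b))/4 = -2*b*(b + ((b**2 + b**2) + b))/4 = -2*b*(b + (2*b**2 + b))/4 = -2*b*(b + (b + 2*b**2))/4 = -2*b*(2*b + 2*b**2)/4 = -b*(2*b + 2*b**2)/2)
D = 13 (D = 18 - 5 = 13)
D - M(s(Z(-5))) = 13 - (-3/2)**2*(-1 - 1*(-3/2)) = 13 - 9*(-1 + 3/2)/4 = 13 - 9/(4*2) = 13 - 1*9/8 = 13 - 9/8 = 95/8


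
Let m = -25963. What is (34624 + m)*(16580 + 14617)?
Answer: 270197217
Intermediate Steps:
(34624 + m)*(16580 + 14617) = (34624 - 25963)*(16580 + 14617) = 8661*31197 = 270197217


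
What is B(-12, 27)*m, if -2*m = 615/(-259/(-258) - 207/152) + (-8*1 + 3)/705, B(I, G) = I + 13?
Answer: 1700314739/1979358 ≈ 859.02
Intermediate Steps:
B(I, G) = 13 + I
m = 1700314739/1979358 (m = -(615/(-259/(-258) - 207/152) + (-8*1 + 3)/705)/2 = -(615/(-259*(-1/258) - 207*1/152) + (-8 + 3)*(1/705))/2 = -(615/(259/258 - 207/152) - 5*1/705)/2 = -(615/(-7019/19608) - 1/141)/2 = -(615*(-19608/7019) - 1/141)/2 = -(-12058920/7019 - 1/141)/2 = -½*(-1700314739/989679) = 1700314739/1979358 ≈ 859.02)
B(-12, 27)*m = (13 - 12)*(1700314739/1979358) = 1*(1700314739/1979358) = 1700314739/1979358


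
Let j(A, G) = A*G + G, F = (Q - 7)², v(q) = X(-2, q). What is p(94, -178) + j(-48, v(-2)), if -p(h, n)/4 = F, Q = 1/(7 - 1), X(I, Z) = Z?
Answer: -835/9 ≈ -92.778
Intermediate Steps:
v(q) = q
Q = ⅙ (Q = 1/6 = ⅙ ≈ 0.16667)
F = 1681/36 (F = (⅙ - 7)² = (-41/6)² = 1681/36 ≈ 46.694)
j(A, G) = G + A*G
p(h, n) = -1681/9 (p(h, n) = -4*1681/36 = -1681/9)
p(94, -178) + j(-48, v(-2)) = -1681/9 - 2*(1 - 48) = -1681/9 - 2*(-47) = -1681/9 + 94 = -835/9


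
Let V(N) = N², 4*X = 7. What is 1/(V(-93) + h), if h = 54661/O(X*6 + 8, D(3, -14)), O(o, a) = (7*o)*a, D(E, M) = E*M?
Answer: 5439/46987250 ≈ 0.00011575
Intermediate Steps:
X = 7/4 (X = (¼)*7 = 7/4 ≈ 1.7500)
O(o, a) = 7*a*o
h = -54661/5439 (h = 54661/((7*(3*(-14))*((7/4)*6 + 8))) = 54661/((7*(-42)*(21/2 + 8))) = 54661/((7*(-42)*(37/2))) = 54661/(-5439) = 54661*(-1/5439) = -54661/5439 ≈ -10.050)
1/(V(-93) + h) = 1/((-93)² - 54661/5439) = 1/(8649 - 54661/5439) = 1/(46987250/5439) = 5439/46987250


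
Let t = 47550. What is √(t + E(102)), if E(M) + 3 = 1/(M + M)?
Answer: √494679039/102 ≈ 218.05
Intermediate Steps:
E(M) = -3 + 1/(2*M) (E(M) = -3 + 1/(M + M) = -3 + 1/(2*M))
√(t + E(102)) = √(47550 + (-3 + (½)/102)) = √(47550 + (-3 + (½)*(1/102))) = √(47550 + (-3 + 1/204)) = √(47550 - 611/204) = √(9699589/204) = √494679039/102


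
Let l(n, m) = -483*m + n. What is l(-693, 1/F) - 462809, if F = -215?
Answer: -99652447/215 ≈ -4.6350e+5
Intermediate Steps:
l(n, m) = n - 483*m
l(-693, 1/F) - 462809 = (-693 - 483/(-215)) - 462809 = (-693 - 483*(-1/215)) - 462809 = (-693 + 483/215) - 462809 = -148512/215 - 462809 = -99652447/215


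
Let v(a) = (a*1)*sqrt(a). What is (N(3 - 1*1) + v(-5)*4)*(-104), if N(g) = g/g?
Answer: -104 + 2080*I*sqrt(5) ≈ -104.0 + 4651.0*I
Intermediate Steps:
v(a) = a**(3/2) (v(a) = a*sqrt(a) = a**(3/2))
N(g) = 1
(N(3 - 1*1) + v(-5)*4)*(-104) = (1 + (-5)**(3/2)*4)*(-104) = (1 - 5*I*sqrt(5)*4)*(-104) = (1 - 20*I*sqrt(5))*(-104) = -104 + 2080*I*sqrt(5)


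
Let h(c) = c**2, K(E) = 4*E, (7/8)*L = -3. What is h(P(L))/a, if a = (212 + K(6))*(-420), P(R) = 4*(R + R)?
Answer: -768/101185 ≈ -0.0075901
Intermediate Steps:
L = -24/7 (L = (8/7)*(-3) = -24/7 ≈ -3.4286)
P(R) = 8*R (P(R) = 4*(2*R) = 8*R)
a = -99120 (a = (212 + 4*6)*(-420) = (212 + 24)*(-420) = 236*(-420) = -99120)
h(P(L))/a = (8*(-24/7))**2/(-99120) = (-192/7)**2*(-1/99120) = (36864/49)*(-1/99120) = -768/101185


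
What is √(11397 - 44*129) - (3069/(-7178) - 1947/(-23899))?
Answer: 59370465/171547022 + √5721 ≈ 75.983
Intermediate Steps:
√(11397 - 44*129) - (3069/(-7178) - 1947/(-23899)) = √(11397 - 5676) - (3069*(-1/7178) - 1947*(-1/23899)) = √5721 - (-3069/7178 + 1947/23899) = √5721 - 1*(-59370465/171547022) = √5721 + 59370465/171547022 = 59370465/171547022 + √5721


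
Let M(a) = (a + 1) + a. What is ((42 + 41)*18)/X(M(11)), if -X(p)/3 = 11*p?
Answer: -498/253 ≈ -1.9684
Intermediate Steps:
M(a) = 1 + 2*a (M(a) = (1 + a) + a = 1 + 2*a)
X(p) = -33*p
((42 + 41)*18)/X(M(11)) = ((42 + 41)*18)/((-33*(1 + 2*11))) = (83*18)/((-33*(1 + 22))) = 1494/((-33*23)) = 1494/(-759) = 1494*(-1/759) = -498/253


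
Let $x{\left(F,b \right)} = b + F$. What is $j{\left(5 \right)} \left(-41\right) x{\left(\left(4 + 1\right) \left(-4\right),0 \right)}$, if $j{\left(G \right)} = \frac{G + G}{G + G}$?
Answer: $820$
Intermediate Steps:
$x{\left(F,b \right)} = F + b$
$j{\left(G \right)} = 1$ ($j{\left(G \right)} = \frac{2 G}{2 G} = 2 G \frac{1}{2 G} = 1$)
$j{\left(5 \right)} \left(-41\right) x{\left(\left(4 + 1\right) \left(-4\right),0 \right)} = 1 \left(-41\right) \left(\left(4 + 1\right) \left(-4\right) + 0\right) = - 41 \left(5 \left(-4\right) + 0\right) = - 41 \left(-20 + 0\right) = \left(-41\right) \left(-20\right) = 820$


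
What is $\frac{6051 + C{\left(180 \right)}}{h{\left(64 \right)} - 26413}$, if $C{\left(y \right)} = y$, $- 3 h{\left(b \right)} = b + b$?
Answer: $- \frac{18693}{79367} \approx -0.23553$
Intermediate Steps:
$h{\left(b \right)} = - \frac{2 b}{3}$ ($h{\left(b \right)} = - \frac{b + b}{3} = - \frac{2 b}{3}$)
$\frac{6051 + C{\left(180 \right)}}{h{\left(64 \right)} - 26413} = \frac{6051 + 180}{\left(- \frac{2}{3}\right) 64 - 26413} = \frac{6231}{- \frac{128}{3} - 26413} = \frac{6231}{- \frac{79367}{3}} = 6231 \left(- \frac{3}{79367}\right) = - \frac{18693}{79367}$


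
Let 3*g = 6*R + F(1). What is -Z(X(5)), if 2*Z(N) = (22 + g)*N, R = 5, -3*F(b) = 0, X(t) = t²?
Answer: -400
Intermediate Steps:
F(b) = 0 (F(b) = -⅓*0 = 0)
g = 10 (g = (6*5 + 0)/3 = (30 + 0)/3 = (⅓)*30 = 10)
Z(N) = 16*N (Z(N) = ((22 + 10)*N)/2 = (32*N)/2 = 16*N)
-Z(X(5)) = -16*5² = -16*25 = -1*400 = -400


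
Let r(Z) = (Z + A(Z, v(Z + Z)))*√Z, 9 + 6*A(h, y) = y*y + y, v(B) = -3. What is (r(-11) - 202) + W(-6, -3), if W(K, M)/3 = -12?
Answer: -238 - 23*I*√11/2 ≈ -238.0 - 38.141*I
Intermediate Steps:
A(h, y) = -3/2 + y/6 + y²/6 (A(h, y) = -3/2 + (y*y + y)/6 = -3/2 + (y² + y)/6 = -3/2 + (y + y²)/6 = -3/2 + (y/6 + y²/6) = -3/2 + y/6 + y²/6)
W(K, M) = -36 (W(K, M) = 3*(-12) = -36)
r(Z) = √Z*(-½ + Z) (r(Z) = (Z + (-3/2 + (⅙)*(-3) + (⅙)*(-3)²))*√Z = (Z + (-3/2 - ½ + (⅙)*9))*√Z = (Z + (-3/2 - ½ + 3/2))*√Z = (Z - ½)*√Z = (-½ + Z)*√Z = √Z*(-½ + Z))
(r(-11) - 202) + W(-6, -3) = (√(-11)*(-½ - 11) - 202) - 36 = ((I*√11)*(-23/2) - 202) - 36 = (-23*I*√11/2 - 202) - 36 = (-202 - 23*I*√11/2) - 36 = -238 - 23*I*√11/2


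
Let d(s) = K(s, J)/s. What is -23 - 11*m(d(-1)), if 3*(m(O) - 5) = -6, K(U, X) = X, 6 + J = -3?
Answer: -56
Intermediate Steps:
J = -9 (J = -6 - 3 = -9)
d(s) = -9/s
m(O) = 3 (m(O) = 5 + (⅓)*(-6) = 5 - 2 = 3)
-23 - 11*m(d(-1)) = -23 - 11*3 = -23 - 33 = -56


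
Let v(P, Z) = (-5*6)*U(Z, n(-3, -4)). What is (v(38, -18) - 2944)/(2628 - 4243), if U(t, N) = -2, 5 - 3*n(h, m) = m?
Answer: 2884/1615 ≈ 1.7858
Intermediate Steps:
n(h, m) = 5/3 - m/3
v(P, Z) = 60 (v(P, Z) = -5*6*(-2) = -30*(-2) = 60)
(v(38, -18) - 2944)/(2628 - 4243) = (60 - 2944)/(2628 - 4243) = -2884/(-1615) = -2884*(-1/1615) = 2884/1615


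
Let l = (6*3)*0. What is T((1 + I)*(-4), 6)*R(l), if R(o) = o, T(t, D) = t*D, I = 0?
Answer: 0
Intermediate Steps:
l = 0 (l = 18*0 = 0)
T(t, D) = D*t
T((1 + I)*(-4), 6)*R(l) = (6*((1 + 0)*(-4)))*0 = (6*(1*(-4)))*0 = (6*(-4))*0 = -24*0 = 0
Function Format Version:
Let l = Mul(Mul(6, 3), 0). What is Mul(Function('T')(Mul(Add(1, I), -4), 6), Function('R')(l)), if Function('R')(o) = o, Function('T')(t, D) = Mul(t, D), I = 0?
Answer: 0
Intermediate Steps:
l = 0 (l = Mul(18, 0) = 0)
Function('T')(t, D) = Mul(D, t)
Mul(Function('T')(Mul(Add(1, I), -4), 6), Function('R')(l)) = Mul(Mul(6, Mul(Add(1, 0), -4)), 0) = Mul(Mul(6, Mul(1, -4)), 0) = Mul(Mul(6, -4), 0) = Mul(-24, 0) = 0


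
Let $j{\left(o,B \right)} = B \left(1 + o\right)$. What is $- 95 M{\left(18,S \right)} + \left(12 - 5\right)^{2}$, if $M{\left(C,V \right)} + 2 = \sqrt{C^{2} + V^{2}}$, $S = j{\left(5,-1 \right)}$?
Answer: $239 - 570 \sqrt{10} \approx -1563.5$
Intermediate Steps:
$S = -6$ ($S = - (1 + 5) = \left(-1\right) 6 = -6$)
$M{\left(C,V \right)} = -2 + \sqrt{C^{2} + V^{2}}$
$- 95 M{\left(18,S \right)} + \left(12 - 5\right)^{2} = - 95 \left(-2 + \sqrt{18^{2} + \left(-6\right)^{2}}\right) + \left(12 - 5\right)^{2} = - 95 \left(-2 + \sqrt{324 + 36}\right) + 7^{2} = - 95 \left(-2 + \sqrt{360}\right) + 49 = - 95 \left(-2 + 6 \sqrt{10}\right) + 49 = \left(190 - 570 \sqrt{10}\right) + 49 = 239 - 570 \sqrt{10}$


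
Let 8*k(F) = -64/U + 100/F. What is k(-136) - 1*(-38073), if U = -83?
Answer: 859536149/22576 ≈ 38073.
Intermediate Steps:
k(F) = 8/83 + 25/(2*F) (k(F) = (-64/(-83) + 100/F)/8 = (-64*(-1/83) + 100/F)/8 = (64/83 + 100/F)/8 = 8/83 + 25/(2*F))
k(-136) - 1*(-38073) = (1/166)*(2075 + 16*(-136))/(-136) - 1*(-38073) = (1/166)*(-1/136)*(2075 - 2176) + 38073 = (1/166)*(-1/136)*(-101) + 38073 = 101/22576 + 38073 = 859536149/22576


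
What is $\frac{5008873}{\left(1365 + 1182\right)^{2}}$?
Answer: $\frac{5008873}{6487209} \approx 0.77212$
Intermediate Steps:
$\frac{5008873}{\left(1365 + 1182\right)^{2}} = \frac{5008873}{2547^{2}} = \frac{5008873}{6487209}$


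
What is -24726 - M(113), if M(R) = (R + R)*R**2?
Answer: -2910520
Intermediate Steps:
M(R) = 2*R**3 (M(R) = (2*R)*R**2 = 2*R**3)
-24726 - M(113) = -24726 - 2*113**3 = -24726 - 2*1442897 = -24726 - 1*2885794 = -24726 - 2885794 = -2910520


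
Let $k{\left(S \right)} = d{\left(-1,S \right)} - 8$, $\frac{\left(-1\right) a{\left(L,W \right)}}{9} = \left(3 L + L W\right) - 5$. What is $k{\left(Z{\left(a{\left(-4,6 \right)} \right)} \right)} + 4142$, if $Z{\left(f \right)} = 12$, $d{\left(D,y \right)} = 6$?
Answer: $4140$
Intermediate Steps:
$a{\left(L,W \right)} = 45 - 27 L - 9 L W$ ($a{\left(L,W \right)} = - 9 \left(\left(3 L + L W\right) - 5\right) = - 9 \left(-5 + 3 L + L W\right) = 45 - 27 L - 9 L W$)
$k{\left(S \right)} = -2$ ($k{\left(S \right)} = 6 - 8 = -2$)
$k{\left(Z{\left(a{\left(-4,6 \right)} \right)} \right)} + 4142 = -2 + 4142 = 4140$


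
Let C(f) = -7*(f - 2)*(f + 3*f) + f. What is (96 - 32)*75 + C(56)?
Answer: -79816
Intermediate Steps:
C(f) = f - 28*f*(-2 + f) (C(f) = -7*(-2 + f)*4*f + f = -28*f*(-2 + f) + f = f - 28*f*(-2 + f))
(96 - 32)*75 + C(56) = (96 - 32)*75 + 56*(57 - 28*56) = 64*75 + 56*(57 - 1568) = 4800 + 56*(-1511) = 4800 - 84616 = -79816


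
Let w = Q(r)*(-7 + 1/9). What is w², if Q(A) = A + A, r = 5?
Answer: 384400/81 ≈ 4745.7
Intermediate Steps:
Q(A) = 2*A
w = -620/9 (w = (2*5)*(-7 + 1/9) = 10*(-7 + ⅑) = 10*(-62/9) = -620/9 ≈ -68.889)
w² = (-620/9)² = 384400/81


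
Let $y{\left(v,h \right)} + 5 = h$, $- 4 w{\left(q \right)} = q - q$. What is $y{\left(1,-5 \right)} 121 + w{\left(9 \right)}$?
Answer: $-1210$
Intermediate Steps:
$w{\left(q \right)} = 0$ ($w{\left(q \right)} = - \frac{q - q}{4} = \left(- \frac{1}{4}\right) 0 = 0$)
$y{\left(v,h \right)} = -5 + h$
$y{\left(1,-5 \right)} 121 + w{\left(9 \right)} = \left(-5 - 5\right) 121 + 0 = \left(-10\right) 121 + 0 = -1210 + 0 = -1210$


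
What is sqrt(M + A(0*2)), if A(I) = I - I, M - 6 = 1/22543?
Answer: sqrt(3049143637)/22543 ≈ 2.4495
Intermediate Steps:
M = 135259/22543 (M = 6 + 1/22543 = 135259/22543 ≈ 6.0000)
A(I) = 0
sqrt(M + A(0*2)) = sqrt(135259/22543 + 0) = sqrt(135259/22543) = sqrt(3049143637)/22543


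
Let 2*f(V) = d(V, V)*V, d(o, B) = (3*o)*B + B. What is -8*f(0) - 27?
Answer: -27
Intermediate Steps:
d(o, B) = B + 3*B*o (d(o, B) = 3*B*o + B = B + 3*B*o)
f(V) = V²*(1 + 3*V)/2 (f(V) = ((V*(1 + 3*V))*V)/2 = (V²*(1 + 3*V))/2 = V²*(1 + 3*V)/2)
-8*f(0) - 27 = -4*0²*(1 + 3*0) - 27 = -4*0*(1 + 0) - 27 = -4*0 - 27 = -8*0 - 27 = 0 - 27 = -27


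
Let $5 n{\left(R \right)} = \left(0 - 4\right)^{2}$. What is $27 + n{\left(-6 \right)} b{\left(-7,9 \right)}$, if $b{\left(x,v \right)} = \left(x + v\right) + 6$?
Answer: $\frac{263}{5} \approx 52.6$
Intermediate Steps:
$n{\left(R \right)} = \frac{16}{5}$ ($n{\left(R \right)} = \frac{\left(0 - 4\right)^{2}}{5} = \frac{\left(-4\right)^{2}}{5} = \frac{1}{5} \cdot 16 = \frac{16}{5}$)
$b{\left(x,v \right)} = 6 + v + x$ ($b{\left(x,v \right)} = \left(v + x\right) + 6 = 6 + v + x$)
$27 + n{\left(-6 \right)} b{\left(-7,9 \right)} = 27 + \frac{16 \left(6 + 9 - 7\right)}{5} = 27 + \frac{16}{5} \cdot 8 = 27 + \frac{128}{5} = \frac{263}{5}$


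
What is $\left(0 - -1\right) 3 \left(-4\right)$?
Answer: $-12$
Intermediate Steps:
$\left(0 - -1\right) 3 \left(-4\right) = \left(0 + 1\right) 3 \left(-4\right) = 1 \cdot 3 \left(-4\right) = 3 \left(-4\right) = -12$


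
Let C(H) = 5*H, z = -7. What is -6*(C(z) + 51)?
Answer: -96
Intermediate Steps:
-6*(C(z) + 51) = -6*(5*(-7) + 51) = -6*(-35 + 51) = -6*16 = -96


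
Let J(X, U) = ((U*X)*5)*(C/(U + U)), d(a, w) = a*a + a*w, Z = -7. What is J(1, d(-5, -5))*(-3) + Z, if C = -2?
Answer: 8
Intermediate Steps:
d(a, w) = a² + a*w
J(X, U) = -5*X (J(X, U) = ((U*X)*5)*(-2/(U + U)) = (5*U*X)*(-2*1/(2*U)) = (5*U*X)*(-1/U) = -5*X)
J(1, d(-5, -5))*(-3) + Z = -5*1*(-3) - 7 = -5*(-3) - 7 = 15 - 7 = 8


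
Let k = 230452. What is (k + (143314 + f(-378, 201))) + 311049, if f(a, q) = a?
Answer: 684437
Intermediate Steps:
(k + (143314 + f(-378, 201))) + 311049 = (230452 + (143314 - 378)) + 311049 = (230452 + 142936) + 311049 = 373388 + 311049 = 684437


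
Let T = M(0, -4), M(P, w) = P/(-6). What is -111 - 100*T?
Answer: -111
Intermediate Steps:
M(P, w) = -P/6 (M(P, w) = P*(-1/6) = -P/6)
T = 0 (T = -1/6*0 = 0)
-111 - 100*T = -111 - 100*0 = -111 + 0 = -111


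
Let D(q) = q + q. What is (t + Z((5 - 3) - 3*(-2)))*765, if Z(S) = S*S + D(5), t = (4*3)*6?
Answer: 111690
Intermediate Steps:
t = 72 (t = 12*6 = 72)
D(q) = 2*q
Z(S) = 10 + S**2 (Z(S) = S*S + 2*5 = S**2 + 10 = 10 + S**2)
(t + Z((5 - 3) - 3*(-2)))*765 = (72 + (10 + ((5 - 3) - 3*(-2))**2))*765 = (72 + (10 + (2 + 6)**2))*765 = (72 + (10 + 8**2))*765 = (72 + (10 + 64))*765 = (72 + 74)*765 = 146*765 = 111690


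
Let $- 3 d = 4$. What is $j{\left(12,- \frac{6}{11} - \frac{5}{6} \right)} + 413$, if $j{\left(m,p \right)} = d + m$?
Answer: $\frac{1271}{3} \approx 423.67$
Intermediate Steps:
$d = - \frac{4}{3}$ ($d = \left(- \frac{1}{3}\right) 4 = - \frac{4}{3} \approx -1.3333$)
$j{\left(m,p \right)} = - \frac{4}{3} + m$
$j{\left(12,- \frac{6}{11} - \frac{5}{6} \right)} + 413 = \left(- \frac{4}{3} + 12\right) + 413 = \frac{32}{3} + 413 = \frac{1271}{3}$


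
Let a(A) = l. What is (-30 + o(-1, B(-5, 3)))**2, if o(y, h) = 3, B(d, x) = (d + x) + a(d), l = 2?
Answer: 729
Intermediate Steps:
a(A) = 2
B(d, x) = 2 + d + x (B(d, x) = (d + x) + 2 = 2 + d + x)
(-30 + o(-1, B(-5, 3)))**2 = (-30 + 3)**2 = (-27)**2 = 729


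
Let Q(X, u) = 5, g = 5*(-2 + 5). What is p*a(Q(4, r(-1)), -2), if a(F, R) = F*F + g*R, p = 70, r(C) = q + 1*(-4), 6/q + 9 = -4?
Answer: -350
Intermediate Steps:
q = -6/13 (q = 6/(-9 - 4) = 6/(-13) = 6*(-1/13) = -6/13 ≈ -0.46154)
g = 15 (g = 5*3 = 15)
r(C) = -58/13 (r(C) = -6/13 + 1*(-4) = -6/13 - 4 = -58/13)
a(F, R) = F² + 15*R (a(F, R) = F*F + 15*R = F² + 15*R)
p*a(Q(4, r(-1)), -2) = 70*(5² + 15*(-2)) = 70*(25 - 30) = 70*(-5) = -350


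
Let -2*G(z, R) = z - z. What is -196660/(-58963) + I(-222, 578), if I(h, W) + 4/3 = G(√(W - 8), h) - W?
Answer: -101887714/176889 ≈ -576.00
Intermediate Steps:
G(z, R) = 0 (G(z, R) = -(z - z)/2 = -½*0 = 0)
I(h, W) = -4/3 - W (I(h, W) = -4/3 + (0 - W) = -4/3 - W)
-196660/(-58963) + I(-222, 578) = -196660/(-58963) + (-4/3 - 1*578) = -196660*(-1/58963) + (-4/3 - 578) = 196660/58963 - 1738/3 = -101887714/176889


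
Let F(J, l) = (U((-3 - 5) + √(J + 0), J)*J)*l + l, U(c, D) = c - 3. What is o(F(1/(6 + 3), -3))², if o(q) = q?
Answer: 25/81 ≈ 0.30864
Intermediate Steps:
U(c, D) = -3 + c
F(J, l) = l + J*l*(-11 + √J) (F(J, l) = ((-3 + ((-3 - 5) + √(J + 0)))*J)*l + l = ((-3 + (-8 + √J))*J)*l + l = ((-11 + √J)*J)*l + l = (J*(-11 + √J))*l + l = J*l*(-11 + √J) + l = l + J*l*(-11 + √J))
o(F(1/(6 + 3), -3))² = (-3*(1 + (-11 + √(1/(6 + 3)))/(6 + 3)))² = (-3*(1 + (-11 + √(1/9))/9))² = (-3*(1 + (-11 + √(⅑))/9))² = (-3*(1 + (-11 + ⅓)/9))² = (-3*(1 + (⅑)*(-32/3)))² = (-3*(1 - 32/27))² = (-3*(-5/27))² = (5/9)² = 25/81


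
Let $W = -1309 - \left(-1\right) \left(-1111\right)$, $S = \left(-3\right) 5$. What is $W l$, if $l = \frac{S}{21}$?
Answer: $\frac{12100}{7} \approx 1728.6$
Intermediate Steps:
$S = -15$
$W = -2420$ ($W = -1309 - 1111 = -2420$)
$l = - \frac{5}{7}$ ($l = - \frac{15}{21} = \left(-15\right) \frac{1}{21} = - \frac{5}{7} \approx -0.71429$)
$W l = \left(-2420\right) \left(- \frac{5}{7}\right) = \frac{12100}{7}$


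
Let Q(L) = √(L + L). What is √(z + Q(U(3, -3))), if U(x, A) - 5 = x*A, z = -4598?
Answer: √(-4598 + 2*I*√2) ≈ 0.0209 + 67.809*I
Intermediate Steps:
U(x, A) = 5 + A*x (U(x, A) = 5 + x*A = 5 + A*x)
Q(L) = √2*√L (Q(L) = √(2*L) = √2*√L)
√(z + Q(U(3, -3))) = √(-4598 + √2*√(5 - 3*3)) = √(-4598 + √2*√(5 - 9)) = √(-4598 + √2*√(-4)) = √(-4598 + √2*(2*I)) = √(-4598 + 2*I*√2)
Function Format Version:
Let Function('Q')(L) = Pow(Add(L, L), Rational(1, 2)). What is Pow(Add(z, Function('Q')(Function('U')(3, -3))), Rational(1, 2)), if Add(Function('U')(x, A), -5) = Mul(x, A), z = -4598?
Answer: Pow(Add(-4598, Mul(2, I, Pow(2, Rational(1, 2)))), Rational(1, 2)) ≈ Add(0.0209, Mul(67.809, I))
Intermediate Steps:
Function('U')(x, A) = Add(5, Mul(A, x)) (Function('U')(x, A) = Add(5, Mul(x, A)) = Add(5, Mul(A, x)))
Function('Q')(L) = Mul(Pow(2, Rational(1, 2)), Pow(L, Rational(1, 2))) (Function('Q')(L) = Pow(Mul(2, L), Rational(1, 2)) = Mul(Pow(2, Rational(1, 2)), Pow(L, Rational(1, 2))))
Pow(Add(z, Function('Q')(Function('U')(3, -3))), Rational(1, 2)) = Pow(Add(-4598, Mul(Pow(2, Rational(1, 2)), Pow(Add(5, Mul(-3, 3)), Rational(1, 2)))), Rational(1, 2)) = Pow(Add(-4598, Mul(Pow(2, Rational(1, 2)), Pow(Add(5, -9), Rational(1, 2)))), Rational(1, 2)) = Pow(Add(-4598, Mul(Pow(2, Rational(1, 2)), Pow(-4, Rational(1, 2)))), Rational(1, 2)) = Pow(Add(-4598, Mul(Pow(2, Rational(1, 2)), Mul(2, I))), Rational(1, 2)) = Pow(Add(-4598, Mul(2, I, Pow(2, Rational(1, 2)))), Rational(1, 2))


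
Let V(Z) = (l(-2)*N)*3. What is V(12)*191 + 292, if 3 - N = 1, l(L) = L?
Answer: -2000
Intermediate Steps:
N = 2 (N = 3 - 1*1 = 3 - 1 = 2)
V(Z) = -12 (V(Z) = -2*2*3 = -4*3 = -12)
V(12)*191 + 292 = -12*191 + 292 = -2292 + 292 = -2000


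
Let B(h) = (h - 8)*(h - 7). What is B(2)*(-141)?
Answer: -4230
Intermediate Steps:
B(h) = (-8 + h)*(-7 + h)
B(2)*(-141) = (56 + 2**2 - 15*2)*(-141) = (56 + 4 - 30)*(-141) = 30*(-141) = -4230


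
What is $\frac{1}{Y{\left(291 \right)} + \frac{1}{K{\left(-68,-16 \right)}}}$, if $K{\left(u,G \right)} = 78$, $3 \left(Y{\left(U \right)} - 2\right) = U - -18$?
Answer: $\frac{78}{8191} \approx 0.0095226$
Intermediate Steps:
$Y{\left(U \right)} = 8 + \frac{U}{3}$ ($Y{\left(U \right)} = 2 + \frac{U - -18}{3} = 2 + \frac{U + 18}{3} = 2 + \frac{18 + U}{3} = 2 + \left(6 + \frac{U}{3}\right) = 8 + \frac{U}{3}$)
$\frac{1}{Y{\left(291 \right)} + \frac{1}{K{\left(-68,-16 \right)}}} = \frac{1}{\left(8 + \frac{1}{3} \cdot 291\right) + \frac{1}{78}} = \frac{1}{\left(8 + 97\right) + \frac{1}{78}} = \frac{1}{105 + \frac{1}{78}} = \frac{1}{\frac{8191}{78}} = \frac{78}{8191}$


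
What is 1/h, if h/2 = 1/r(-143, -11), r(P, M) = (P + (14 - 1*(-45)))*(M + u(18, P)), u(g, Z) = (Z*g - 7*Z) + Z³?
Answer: 122883222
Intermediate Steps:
u(g, Z) = Z³ - 7*Z + Z*g (u(g, Z) = (-7*Z + Z*g) + Z³ = Z³ - 7*Z + Z*g)
r(P, M) = (59 + P)*(M + P*(11 + P²)) (r(P, M) = (P + (14 - 1*(-45)))*(M + P*(-7 + 18 + P²)) = (P + (14 + 45))*(M + P*(11 + P²)) = (P + 59)*(M + P*(11 + P²)) = (59 + P)*(M + P*(11 + P²)))
h = 1/122883222 (h = 2/(59*(-11) - 11*(-143) + (-143)²*(11 + (-143)²) + 59*(-143)*(11 + (-143)²)) = 2/(-649 + 1573 + 20449*(11 + 20449) + 59*(-143)*(11 + 20449)) = 2/(-649 + 1573 + 20449*20460 + 59*(-143)*20460) = 2/(-649 + 1573 + 418386540 - 172621020) = 2/245766444 = 2*(1/245766444) = 1/122883222 ≈ 8.1378e-9)
1/h = 1/(1/122883222) = 122883222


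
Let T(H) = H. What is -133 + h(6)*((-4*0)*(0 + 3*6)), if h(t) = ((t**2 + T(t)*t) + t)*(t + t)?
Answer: -133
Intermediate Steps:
h(t) = 2*t*(t + 2*t**2) (h(t) = ((t**2 + t*t) + t)*(t + t) = ((t**2 + t**2) + t)*(2*t) = (2*t**2 + t)*(2*t) = (t + 2*t**2)*(2*t) = 2*t*(t + 2*t**2))
-133 + h(6)*((-4*0)*(0 + 3*6)) = -133 + (6**2*(2 + 4*6))*((-4*0)*(0 + 3*6)) = -133 + (36*(2 + 24))*(0*(0 + 18)) = -133 + (36*26)*(0*18) = -133 + 936*0 = -133 + 0 = -133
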